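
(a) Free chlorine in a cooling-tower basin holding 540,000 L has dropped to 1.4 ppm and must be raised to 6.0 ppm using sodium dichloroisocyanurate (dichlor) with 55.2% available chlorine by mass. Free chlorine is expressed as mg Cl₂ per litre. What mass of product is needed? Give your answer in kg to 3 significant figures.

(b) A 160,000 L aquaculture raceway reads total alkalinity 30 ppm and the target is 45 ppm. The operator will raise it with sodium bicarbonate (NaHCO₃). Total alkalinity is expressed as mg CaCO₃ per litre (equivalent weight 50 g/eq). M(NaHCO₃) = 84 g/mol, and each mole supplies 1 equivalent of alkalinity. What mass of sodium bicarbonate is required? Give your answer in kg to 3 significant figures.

(a) 4.50 kg; (b) 4.03 kg

(a) Chlorine deficit: 6.0 − 1.4 = 4.6 ppm = 4.6 mg/L as Cl₂.
(a) Cl₂ equivalent needed: 4.6 mg/L × 540,000 L = 2,484,000 mg = 2484 g.
(a) Product at 55.2% available chlorine: 2484 / 0.552 = 4500 g.

(b) Alkalinity to add: (45 − 30) = 15 mg/L as CaCO₃ × 160,000 L = 2400 g as CaCO₃.
(b) Equivalents: 2400 g ÷ 50 g/eq = 48 eq.
(b) NaHCO₃ supplies 1 eq per mole → 48 mol.
(b) Mass: 48 mol × 84 g/mol = 4032 g.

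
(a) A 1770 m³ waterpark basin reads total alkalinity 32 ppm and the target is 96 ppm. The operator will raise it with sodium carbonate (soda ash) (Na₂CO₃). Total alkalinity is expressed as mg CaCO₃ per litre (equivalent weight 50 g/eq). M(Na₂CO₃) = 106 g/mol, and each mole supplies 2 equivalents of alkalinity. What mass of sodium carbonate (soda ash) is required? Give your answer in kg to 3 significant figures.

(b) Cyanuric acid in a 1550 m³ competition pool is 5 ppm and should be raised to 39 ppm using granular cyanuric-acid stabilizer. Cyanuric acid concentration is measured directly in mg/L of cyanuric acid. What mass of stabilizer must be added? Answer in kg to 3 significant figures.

(a) 120 kg; (b) 52.7 kg

(a) Volume: 1770 m³ = 1,770,000 L.
(a) Alkalinity to add: (96 − 32) = 64 mg/L as CaCO₃ × 1,770,000 L = 113,300 g as CaCO₃.
(a) Equivalents: 113,300 g ÷ 50 g/eq = 2266 eq.
(a) Each mole of Na₂CO₃ supplies 2 eq, so 2266 / 2 = 1133 mol.
(a) Mass: 1133 mol × 106 g/mol = 120,100 g.

(b) Volume: 1550 m³ = 1,550,000 L.
(b) CYA to add: (39 − 5) = 34 mg/L × 1,550,000 L = 52,700 g cyanuric acid.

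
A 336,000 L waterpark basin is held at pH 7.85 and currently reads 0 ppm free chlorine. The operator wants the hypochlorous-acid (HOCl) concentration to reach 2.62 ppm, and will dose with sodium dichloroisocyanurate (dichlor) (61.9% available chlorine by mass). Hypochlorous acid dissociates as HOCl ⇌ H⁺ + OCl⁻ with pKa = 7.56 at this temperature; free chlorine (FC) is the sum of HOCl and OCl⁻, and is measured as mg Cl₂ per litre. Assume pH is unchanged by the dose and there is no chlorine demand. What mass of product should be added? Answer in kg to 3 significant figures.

[OCl⁻]/[HOCl] = 10^(pH − pKa) = 10^(7.85 − 7.56) = 1.95; fraction as HOCl = 1/(1 + 1.95) = 0.339.
Free chlorine required for 2.62 ppm HOCl: 2.62 / 0.339 = 7.729 ppm.
FC to add: 7.729 − 0 = 7.729 mg/L as Cl₂.
Cl₂ equivalent: 7.729 mg/L × 336,000 L = 2597 g.
Product at 61.9% available Cl: 2597 / 0.619 = 4195 g.

4.20 kg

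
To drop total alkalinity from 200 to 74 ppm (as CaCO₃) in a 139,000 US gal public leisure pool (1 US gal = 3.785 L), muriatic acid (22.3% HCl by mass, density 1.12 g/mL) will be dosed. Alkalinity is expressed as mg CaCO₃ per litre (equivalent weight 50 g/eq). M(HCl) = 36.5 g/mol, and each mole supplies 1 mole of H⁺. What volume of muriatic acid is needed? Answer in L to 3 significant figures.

194 L

Volume: 139,000 US gal × 3.785 L/gal = 526,115 L.
Alkalinity to neutralize: (200 − 74) = 126 mg/L as CaCO₃ × 526,115 L = 66,290 g as CaCO₃.
Equivalents of H⁺ required: 66,290 ÷ 50 g/eq = 1326 eq = 1326 mol HCl.
Mass of HCl: 1326 × 36.5 = 48,390 g.
Mass of 22.3% solution: 48,390 / 0.223 = 217,000 g.
Volume: 217,000 g ÷ 1.12 g/mL = 193,800 mL.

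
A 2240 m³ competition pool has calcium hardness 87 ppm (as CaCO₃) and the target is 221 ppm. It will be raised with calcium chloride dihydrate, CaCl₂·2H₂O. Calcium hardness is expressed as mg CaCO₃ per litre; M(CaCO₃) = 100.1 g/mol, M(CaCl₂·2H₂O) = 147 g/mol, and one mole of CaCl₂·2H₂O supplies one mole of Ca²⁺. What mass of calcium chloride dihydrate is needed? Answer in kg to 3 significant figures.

Volume: 2240 m³ = 2,240,000 L.
Hardness to add: (221 − 87) = 134 mg/L as CaCO₃ × 2,240,000 L = 300,200 g as CaCO₃.
Moles of Ca²⁺ (1 mol Ca²⁺ ≡ 1 mol CaCO₃): 300,200 / 100.1 g/mol = 2999 mol.
Mass of CaCl₂·2H₂O: 2999 × 147 = 440,800 g.

441 kg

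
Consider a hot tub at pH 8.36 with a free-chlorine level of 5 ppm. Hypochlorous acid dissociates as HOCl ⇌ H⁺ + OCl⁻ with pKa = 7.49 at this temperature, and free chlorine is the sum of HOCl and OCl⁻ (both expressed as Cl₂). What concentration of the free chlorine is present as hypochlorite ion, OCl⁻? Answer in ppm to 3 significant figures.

4.41 ppm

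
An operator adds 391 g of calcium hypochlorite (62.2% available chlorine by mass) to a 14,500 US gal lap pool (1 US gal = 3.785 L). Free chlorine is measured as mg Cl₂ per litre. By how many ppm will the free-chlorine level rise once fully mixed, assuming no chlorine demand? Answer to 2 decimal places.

4.43 ppm

Volume: 14,500 US gal × 3.785 L/gal = 54,882 L.
Available chlorine delivered: 391 g × 0.622 = 243.2 g as Cl₂.
Concentration rise: 243.2 g / 54,882 L = 4.431 mg/L = 4.43 ppm.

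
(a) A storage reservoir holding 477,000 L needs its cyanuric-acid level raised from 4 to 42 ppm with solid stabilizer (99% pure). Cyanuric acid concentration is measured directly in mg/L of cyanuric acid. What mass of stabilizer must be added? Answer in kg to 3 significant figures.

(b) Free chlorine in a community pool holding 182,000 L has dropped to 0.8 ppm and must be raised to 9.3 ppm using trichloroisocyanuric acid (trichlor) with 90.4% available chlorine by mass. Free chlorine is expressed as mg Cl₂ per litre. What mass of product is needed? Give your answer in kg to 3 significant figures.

(a) 18.3 kg; (b) 1.71 kg

(a) CYA to add: (42 − 4) = 38 mg/L × 477,000 L = 18,130 g cyanuric acid.
(a) At 99% purity: 18,130 / 0.99 = 18,310 g product.

(b) Chlorine deficit: 9.3 − 0.8 = 8.5 ppm = 8.5 mg/L as Cl₂.
(b) Cl₂ equivalent needed: 8.5 mg/L × 182,000 L = 1,547,000 mg = 1547 g.
(b) Product at 90.4% available chlorine: 1547 / 0.904 = 1711 g.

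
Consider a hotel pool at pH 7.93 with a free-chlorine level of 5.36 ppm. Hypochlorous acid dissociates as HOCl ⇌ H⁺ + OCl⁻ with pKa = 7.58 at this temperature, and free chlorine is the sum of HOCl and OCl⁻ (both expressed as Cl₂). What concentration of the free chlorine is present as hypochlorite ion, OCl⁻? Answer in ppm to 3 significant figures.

[OCl⁻]/[HOCl] = 10^(pH − pKa) = 10^(7.93 − 7.58) = 10^0.35 = 2.239.
Fraction as HOCl = 1 / (1 + 2.239) = 0.3088.
OCl⁻ = (1 − 0.3088) × 5.36 ppm = 3.705 ppm.

3.71 ppm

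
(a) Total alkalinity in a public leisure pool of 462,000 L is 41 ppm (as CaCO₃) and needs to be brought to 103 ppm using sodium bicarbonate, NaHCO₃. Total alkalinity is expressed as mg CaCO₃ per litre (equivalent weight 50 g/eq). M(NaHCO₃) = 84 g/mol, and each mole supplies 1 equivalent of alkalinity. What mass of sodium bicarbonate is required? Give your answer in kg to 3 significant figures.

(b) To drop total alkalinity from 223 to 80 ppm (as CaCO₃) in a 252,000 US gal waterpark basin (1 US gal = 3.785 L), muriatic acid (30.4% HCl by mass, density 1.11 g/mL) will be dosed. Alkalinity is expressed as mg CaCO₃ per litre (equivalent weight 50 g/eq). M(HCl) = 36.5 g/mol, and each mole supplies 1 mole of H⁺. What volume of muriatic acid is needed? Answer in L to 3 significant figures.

(a) 48.1 kg; (b) 295 L

(a) Alkalinity to add: (103 − 41) = 62 mg/L as CaCO₃ × 462,000 L = 28,640 g as CaCO₃.
(a) Equivalents: 28,640 g ÷ 50 g/eq = 572.9 eq.
(a) NaHCO₃ supplies 1 eq per mole → 572.9 mol.
(a) Mass: 572.9 mol × 84 g/mol = 48,120 g.

(b) Volume: 252,000 US gal × 3.785 L/gal = 953,820 L.
(b) Alkalinity to neutralize: (223 − 80) = 143 mg/L as CaCO₃ × 953,820 L = 136,400 g as CaCO₃.
(b) Equivalents of H⁺ required: 136,400 ÷ 50 g/eq = 2728 eq = 2728 mol HCl.
(b) Mass of HCl: 2728 × 36.5 = 99,570 g.
(b) Mass of 30.4% solution: 99,570 / 0.304 = 327,500 g.
(b) Volume: 327,500 g ÷ 1.11 g/mL = 295,100 mL.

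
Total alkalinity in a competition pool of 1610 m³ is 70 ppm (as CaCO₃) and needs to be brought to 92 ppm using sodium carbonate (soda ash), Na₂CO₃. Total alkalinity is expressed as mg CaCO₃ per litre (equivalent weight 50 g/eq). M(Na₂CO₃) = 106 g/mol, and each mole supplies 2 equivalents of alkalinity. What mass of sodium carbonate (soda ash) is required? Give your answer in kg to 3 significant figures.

37.5 kg

Volume: 1610 m³ = 1,610,000 L.
Alkalinity to add: (92 − 70) = 22 mg/L as CaCO₃ × 1,610,000 L = 35,420 g as CaCO₃.
Equivalents: 35,420 g ÷ 50 g/eq = 708.4 eq.
Each mole of Na₂CO₃ supplies 2 eq, so 708.4 / 2 = 354.2 mol.
Mass: 354.2 mol × 106 g/mol = 37,550 g.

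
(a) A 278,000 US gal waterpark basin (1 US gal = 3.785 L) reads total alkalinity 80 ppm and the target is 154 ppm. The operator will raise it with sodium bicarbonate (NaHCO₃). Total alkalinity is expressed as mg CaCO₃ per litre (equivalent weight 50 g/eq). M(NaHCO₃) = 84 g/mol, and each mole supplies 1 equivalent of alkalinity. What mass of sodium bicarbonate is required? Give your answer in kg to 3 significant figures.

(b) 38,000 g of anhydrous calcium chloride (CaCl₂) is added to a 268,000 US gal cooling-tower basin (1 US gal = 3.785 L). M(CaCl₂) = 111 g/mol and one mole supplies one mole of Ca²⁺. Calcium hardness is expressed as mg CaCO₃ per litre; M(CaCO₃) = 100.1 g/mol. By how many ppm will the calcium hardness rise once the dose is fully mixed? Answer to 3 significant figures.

(a) 131 kg; (b) 33.8 ppm

(a) Volume: 278,000 US gal × 3.785 L/gal = 1,052,230 L.
(a) Alkalinity to add: (154 − 80) = 74 mg/L as CaCO₃ × 1,052,230 L = 77,870 g as CaCO₃.
(a) Equivalents: 77,870 g ÷ 50 g/eq = 1557 eq.
(a) NaHCO₃ supplies 1 eq per mole → 1557 mol.
(a) Mass: 1557 mol × 84 g/mol = 130,800 g.

(b) Volume: 268,000 US gal × 3.785 L/gal = 1,014,380 L.
(b) Moles of Ca²⁺: 38,000 g ÷ 111 g/mol = 342.3 mol.
(b) As CaCO₃: 342.3 mol × 100.1 g/mol = 34,270 g.
(b) Rise: 34,270 g / 1,014,380 L × 1000 = 33.78 mg/L.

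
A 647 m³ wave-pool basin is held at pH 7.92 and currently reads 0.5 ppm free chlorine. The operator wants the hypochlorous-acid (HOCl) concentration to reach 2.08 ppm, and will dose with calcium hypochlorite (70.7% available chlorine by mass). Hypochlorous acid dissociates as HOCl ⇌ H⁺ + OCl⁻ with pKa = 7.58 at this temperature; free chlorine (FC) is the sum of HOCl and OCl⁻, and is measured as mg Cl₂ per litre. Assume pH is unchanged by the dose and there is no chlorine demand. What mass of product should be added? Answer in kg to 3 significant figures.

5.61 kg

Volume: 647 m³ = 647,000 L.
[OCl⁻]/[HOCl] = 10^(pH − pKa) = 10^(7.92 − 7.58) = 2.188; fraction as HOCl = 1/(1 + 2.188) = 0.3137.
Free chlorine required for 2.08 ppm HOCl: 2.08 / 0.3137 = 6.631 ppm.
FC to add: 6.631 − 0.5 = 6.131 mg/L as Cl₂.
Cl₂ equivalent: 6.131 mg/L × 647,000 L = 3966 g.
Product at 70.7% available Cl: 3966 / 0.707 = 5610 g.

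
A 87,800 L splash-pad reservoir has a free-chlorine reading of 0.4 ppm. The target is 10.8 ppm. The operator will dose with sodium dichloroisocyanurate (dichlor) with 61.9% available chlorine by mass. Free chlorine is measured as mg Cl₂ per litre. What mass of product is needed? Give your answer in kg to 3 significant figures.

Chlorine deficit: 10.8 − 0.4 = 10.4 ppm = 10.4 mg/L as Cl₂.
Cl₂ equivalent needed: 10.4 mg/L × 87,800 L = 913,100 mg = 913.1 g.
Product at 61.9% available chlorine: 913.1 / 0.619 = 1475 g.

1.48 kg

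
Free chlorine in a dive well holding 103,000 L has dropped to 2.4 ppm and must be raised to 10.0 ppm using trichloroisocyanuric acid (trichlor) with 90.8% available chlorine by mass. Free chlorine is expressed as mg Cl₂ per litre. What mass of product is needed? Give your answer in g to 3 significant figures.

Chlorine deficit: 10.0 − 2.4 = 7.6 ppm = 7.6 mg/L as Cl₂.
Cl₂ equivalent needed: 7.6 mg/L × 103,000 L = 782,800 mg = 782.8 g.
Product at 90.8% available chlorine: 782.8 / 0.908 = 862.1 g.

862 g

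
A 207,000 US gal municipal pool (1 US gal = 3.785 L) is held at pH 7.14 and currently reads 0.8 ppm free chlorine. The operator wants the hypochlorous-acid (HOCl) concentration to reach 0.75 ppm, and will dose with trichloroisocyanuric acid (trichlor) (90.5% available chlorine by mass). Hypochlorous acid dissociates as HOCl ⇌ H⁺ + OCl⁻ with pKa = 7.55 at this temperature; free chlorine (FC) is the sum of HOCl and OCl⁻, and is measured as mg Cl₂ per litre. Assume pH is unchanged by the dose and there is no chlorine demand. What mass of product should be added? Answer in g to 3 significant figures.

Volume: 207,000 US gal × 3.785 L/gal = 783,495 L.
[OCl⁻]/[HOCl] = 10^(pH − pKa) = 10^(7.14 − 7.55) = 0.389; fraction as HOCl = 1/(1 + 0.389) = 0.7199.
Free chlorine required for 0.75 ppm HOCl: 0.75 / 0.7199 = 1.042 ppm.
FC to add: 1.042 − 0.8 = 0.2418 mg/L as Cl₂.
Cl₂ equivalent: 0.2418 mg/L × 783,495 L = 189.4 g.
Product at 90.5% available Cl: 189.4 / 0.905 = 209.3 g.

209 g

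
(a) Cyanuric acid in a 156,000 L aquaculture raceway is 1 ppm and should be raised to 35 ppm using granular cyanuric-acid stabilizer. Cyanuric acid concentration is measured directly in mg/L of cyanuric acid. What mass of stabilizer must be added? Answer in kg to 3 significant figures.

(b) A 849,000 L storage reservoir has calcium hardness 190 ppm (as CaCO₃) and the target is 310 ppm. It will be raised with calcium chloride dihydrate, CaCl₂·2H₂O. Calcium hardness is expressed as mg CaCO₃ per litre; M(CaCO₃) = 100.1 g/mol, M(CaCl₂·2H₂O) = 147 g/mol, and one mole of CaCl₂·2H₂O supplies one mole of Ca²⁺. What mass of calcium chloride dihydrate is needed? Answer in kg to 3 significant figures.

(a) CYA to add: (35 − 1) = 34 mg/L × 156,000 L = 5304 g cyanuric acid.

(b) Hardness to add: (310 − 190) = 120 mg/L as CaCO₃ × 849,000 L = 101,900 g as CaCO₃.
(b) Moles of Ca²⁺ (1 mol Ca²⁺ ≡ 1 mol CaCO₃): 101,900 / 100.1 g/mol = 1018 mol.
(b) Mass of CaCl₂·2H₂O: 1018 × 147 = 149,600 g.

(a) 5.30 kg; (b) 150 kg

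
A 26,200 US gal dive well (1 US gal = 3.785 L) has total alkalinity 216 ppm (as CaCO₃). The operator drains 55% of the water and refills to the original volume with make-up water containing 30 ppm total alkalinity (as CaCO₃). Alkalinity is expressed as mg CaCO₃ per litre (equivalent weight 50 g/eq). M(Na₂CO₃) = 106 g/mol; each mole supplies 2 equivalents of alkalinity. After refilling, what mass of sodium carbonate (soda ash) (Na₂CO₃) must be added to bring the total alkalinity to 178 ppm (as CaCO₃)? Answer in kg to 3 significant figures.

6.76 kg

Volume: 26,200 US gal × 3.785 L/gal = 99,167 L.
After draining 55% and refilling: 216 × 0.45 + 30 × 0.55 = 113.7 ppm.
Deficit to target: 178 − 113.7 = 64.3 mg/L.
As CaCO₃: 64.3 mg/L × 99,167 L = 6376 g; ÷ 50 g/eq ÷ 2 = 63.76 mol Na₂CO₃.
Mass: 63.76 × 106 = 6759 g.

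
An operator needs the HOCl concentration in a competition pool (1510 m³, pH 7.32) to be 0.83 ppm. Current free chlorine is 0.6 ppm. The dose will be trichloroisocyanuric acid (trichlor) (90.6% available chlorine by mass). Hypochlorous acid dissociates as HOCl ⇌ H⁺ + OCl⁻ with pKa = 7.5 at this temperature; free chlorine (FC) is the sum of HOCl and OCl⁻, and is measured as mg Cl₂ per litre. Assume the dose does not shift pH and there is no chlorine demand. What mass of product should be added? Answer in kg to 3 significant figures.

1.30 kg

Volume: 1510 m³ = 1,510,000 L.
[OCl⁻]/[HOCl] = 10^(pH − pKa) = 10^(7.32 − 7.5) = 0.6607; fraction as HOCl = 1/(1 + 0.6607) = 0.6022.
Free chlorine required for 0.83 ppm HOCl: 0.83 / 0.6022 = 1.378 ppm.
FC to add: 1.378 − 0.6 = 0.7784 mg/L as Cl₂.
Cl₂ equivalent: 0.7784 mg/L × 1,510,000 L = 1175 g.
Product at 90.6% available Cl: 1175 / 0.906 = 1297 g.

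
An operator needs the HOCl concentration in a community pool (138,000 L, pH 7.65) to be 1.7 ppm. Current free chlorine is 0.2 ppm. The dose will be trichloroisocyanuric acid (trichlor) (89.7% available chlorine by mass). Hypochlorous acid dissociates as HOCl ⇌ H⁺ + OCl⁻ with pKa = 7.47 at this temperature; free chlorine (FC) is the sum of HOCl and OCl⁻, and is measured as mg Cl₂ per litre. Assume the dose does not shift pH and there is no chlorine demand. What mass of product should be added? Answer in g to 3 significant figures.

627 g

[OCl⁻]/[HOCl] = 10^(pH − pKa) = 10^(7.65 − 7.47) = 1.514; fraction as HOCl = 1/(1 + 1.514) = 0.3978.
Free chlorine required for 1.7 ppm HOCl: 1.7 / 0.3978 = 4.273 ppm.
FC to add: 4.273 − 0.2 = 4.073 mg/L as Cl₂.
Cl₂ equivalent: 4.073 mg/L × 138,000 L = 562.1 g.
Product at 89.7% available Cl: 562.1 / 0.897 = 626.6 g.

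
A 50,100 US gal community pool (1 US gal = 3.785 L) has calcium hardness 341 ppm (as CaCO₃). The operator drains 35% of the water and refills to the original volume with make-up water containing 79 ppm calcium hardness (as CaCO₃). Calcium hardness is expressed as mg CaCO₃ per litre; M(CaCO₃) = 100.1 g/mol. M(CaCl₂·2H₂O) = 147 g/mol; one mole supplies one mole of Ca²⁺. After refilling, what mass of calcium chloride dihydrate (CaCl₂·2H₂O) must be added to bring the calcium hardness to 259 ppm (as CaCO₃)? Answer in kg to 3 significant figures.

Volume: 50,100 US gal × 3.785 L/gal = 189,628 L.
After draining 35% and refilling: 341 × 0.65 + 79 × 0.35 = 249.3 ppm.
Deficit to target: 259 − 249.3 = 9.7 mg/L.
As CaCO₃: 9.7 mg/L × 189,628 L = 1839 g; ÷ 100.1 = 18.38 mol Ca²⁺.
Mass: 18.38 × 147 = 2701 g.

2.70 kg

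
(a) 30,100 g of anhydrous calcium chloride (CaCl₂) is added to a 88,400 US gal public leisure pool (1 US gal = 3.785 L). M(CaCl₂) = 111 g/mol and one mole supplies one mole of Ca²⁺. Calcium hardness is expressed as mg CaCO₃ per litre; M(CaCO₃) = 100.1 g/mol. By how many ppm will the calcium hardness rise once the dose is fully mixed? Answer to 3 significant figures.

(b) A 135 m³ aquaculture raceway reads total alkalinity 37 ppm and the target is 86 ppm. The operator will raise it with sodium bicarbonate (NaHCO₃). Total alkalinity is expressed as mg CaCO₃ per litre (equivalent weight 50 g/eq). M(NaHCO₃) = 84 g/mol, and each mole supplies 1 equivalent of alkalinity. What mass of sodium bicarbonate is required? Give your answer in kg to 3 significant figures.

(a) Volume: 88,400 US gal × 3.785 L/gal = 334,594 L.
(a) Moles of Ca²⁺: 30,100 g ÷ 111 g/mol = 271.2 mol.
(a) As CaCO₃: 271.2 mol × 100.1 g/mol = 27,140 g.
(a) Rise: 27,140 g / 334,594 L × 1000 = 81.13 mg/L.

(b) Volume: 135 m³ = 135,000 L.
(b) Alkalinity to add: (86 − 37) = 49 mg/L as CaCO₃ × 135,000 L = 6615 g as CaCO₃.
(b) Equivalents: 6615 g ÷ 50 g/eq = 132.3 eq.
(b) NaHCO₃ supplies 1 eq per mole → 132.3 mol.
(b) Mass: 132.3 mol × 84 g/mol = 11,110 g.

(a) 81.1 ppm; (b) 11.1 kg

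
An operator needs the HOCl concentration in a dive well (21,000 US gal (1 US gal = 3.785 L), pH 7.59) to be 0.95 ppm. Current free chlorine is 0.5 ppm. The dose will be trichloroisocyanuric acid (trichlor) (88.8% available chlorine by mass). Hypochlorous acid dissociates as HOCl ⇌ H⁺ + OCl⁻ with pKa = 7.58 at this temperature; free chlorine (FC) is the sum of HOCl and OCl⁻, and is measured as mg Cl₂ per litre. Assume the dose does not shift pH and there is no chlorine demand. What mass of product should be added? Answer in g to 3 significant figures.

127 g

Volume: 21,000 US gal × 3.785 L/gal = 79,485 L.
[OCl⁻]/[HOCl] = 10^(pH − pKa) = 10^(7.59 − 7.58) = 1.023; fraction as HOCl = 1/(1 + 1.023) = 0.4942.
Free chlorine required for 0.95 ppm HOCl: 0.95 / 0.4942 = 1.922 ppm.
FC to add: 1.922 − 0.5 = 1.422 mg/L as Cl₂.
Cl₂ equivalent: 1.422 mg/L × 79,485 L = 113 g.
Product at 88.8% available Cl: 113 / 0.888 = 127.3 g.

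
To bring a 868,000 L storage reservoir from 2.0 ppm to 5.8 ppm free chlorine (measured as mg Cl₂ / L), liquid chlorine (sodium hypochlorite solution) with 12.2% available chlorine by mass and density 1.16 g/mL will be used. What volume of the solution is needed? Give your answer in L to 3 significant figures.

23.3 L

Chlorine deficit: 5.8 − 2.0 = 3.8 ppm = 3.8 mg/L as Cl₂.
Cl₂ equivalent needed: 3.8 mg/L × 868,000 L = 3,298,000 mg = 3298 g.
Product at 12.2% available chlorine: 3298 / 0.122 = 27,040 g.
Volume at density 1.16 g/mL: 27,040 g ÷ 1.16 g/mL = 23,310 mL.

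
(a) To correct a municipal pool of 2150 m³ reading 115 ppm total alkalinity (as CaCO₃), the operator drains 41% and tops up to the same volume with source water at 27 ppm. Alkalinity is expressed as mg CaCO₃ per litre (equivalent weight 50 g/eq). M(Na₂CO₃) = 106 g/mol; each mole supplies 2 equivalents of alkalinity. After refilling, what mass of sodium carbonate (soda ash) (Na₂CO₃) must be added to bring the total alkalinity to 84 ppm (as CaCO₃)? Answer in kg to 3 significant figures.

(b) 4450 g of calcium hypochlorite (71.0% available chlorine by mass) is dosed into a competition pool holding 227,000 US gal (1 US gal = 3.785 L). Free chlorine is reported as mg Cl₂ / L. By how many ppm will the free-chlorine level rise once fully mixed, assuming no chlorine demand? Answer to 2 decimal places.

(a) Volume: 2150 m³ = 2,150,000 L.
(a) After draining 41% and refilling: 115 × 0.59 + 27 × 0.41 = 78.92 ppm.
(a) Deficit to target: 84 − 78.92 = 5.08 mg/L.
(a) As CaCO₃: 5.08 mg/L × 2,150,000 L = 10,920 g; ÷ 50 g/eq ÷ 2 = 109.2 mol Na₂CO₃.
(a) Mass: 109.2 × 106 = 11,580 g.

(b) Volume: 227,000 US gal × 3.785 L/gal = 859,195 L.
(b) Available chlorine delivered: 4450 g × 0.71 = 3160 g as Cl₂.
(b) Concentration rise: 3160 g / 859,195 L = 3.677 mg/L = 3.68 ppm.

(a) 11.6 kg; (b) 3.68 ppm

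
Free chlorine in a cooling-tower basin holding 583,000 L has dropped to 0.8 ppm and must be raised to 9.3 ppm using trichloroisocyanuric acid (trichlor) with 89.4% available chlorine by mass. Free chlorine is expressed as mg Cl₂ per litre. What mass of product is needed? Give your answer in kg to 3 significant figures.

5.54 kg

Chlorine deficit: 9.3 − 0.8 = 8.5 ppm = 8.5 mg/L as Cl₂.
Cl₂ equivalent needed: 8.5 mg/L × 583,000 L = 4,956,000 mg = 4956 g.
Product at 89.4% available chlorine: 4956 / 0.894 = 5543 g.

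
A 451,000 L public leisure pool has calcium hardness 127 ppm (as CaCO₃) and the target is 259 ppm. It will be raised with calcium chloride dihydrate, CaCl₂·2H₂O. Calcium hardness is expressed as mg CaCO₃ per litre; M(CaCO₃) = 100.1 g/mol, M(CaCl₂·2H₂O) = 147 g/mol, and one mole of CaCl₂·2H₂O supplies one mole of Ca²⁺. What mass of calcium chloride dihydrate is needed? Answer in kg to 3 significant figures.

87.4 kg

Hardness to add: (259 − 127) = 132 mg/L as CaCO₃ × 451,000 L = 59,530 g as CaCO₃.
Moles of Ca²⁺ (1 mol Ca²⁺ ≡ 1 mol CaCO₃): 59,530 / 100.1 g/mol = 594.7 mol.
Mass of CaCl₂·2H₂O: 594.7 × 147 = 87,420 g.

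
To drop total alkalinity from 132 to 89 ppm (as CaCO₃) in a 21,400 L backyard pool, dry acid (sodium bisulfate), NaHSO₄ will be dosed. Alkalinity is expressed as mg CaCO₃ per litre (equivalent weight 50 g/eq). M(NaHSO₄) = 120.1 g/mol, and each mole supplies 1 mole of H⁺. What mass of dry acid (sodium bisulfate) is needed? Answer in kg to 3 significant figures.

Alkalinity to neutralize: (132 − 89) = 43 mg/L as CaCO₃ × 21,400 L = 920.2 g as CaCO₃.
Equivalents of H⁺ required: 920.2 ÷ 50 g/eq = 18.4 eq = 18.4 mol NaHSO₄.
Mass of NaHSO₄: 18.4 × 120.1 = 2210 g.

2.21 kg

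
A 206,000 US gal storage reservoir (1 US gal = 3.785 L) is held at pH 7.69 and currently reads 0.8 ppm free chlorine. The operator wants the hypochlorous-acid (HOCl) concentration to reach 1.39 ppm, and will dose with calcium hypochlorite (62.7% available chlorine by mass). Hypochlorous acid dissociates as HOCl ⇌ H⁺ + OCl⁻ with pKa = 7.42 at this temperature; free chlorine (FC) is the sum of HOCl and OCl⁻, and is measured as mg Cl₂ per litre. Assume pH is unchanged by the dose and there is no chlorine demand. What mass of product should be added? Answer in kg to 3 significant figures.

3.95 kg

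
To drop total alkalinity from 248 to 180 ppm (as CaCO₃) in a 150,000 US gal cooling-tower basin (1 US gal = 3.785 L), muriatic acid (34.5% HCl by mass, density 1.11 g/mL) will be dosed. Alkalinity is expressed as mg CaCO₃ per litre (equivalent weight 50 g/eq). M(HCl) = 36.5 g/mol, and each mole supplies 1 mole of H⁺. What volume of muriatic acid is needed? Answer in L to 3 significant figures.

73.6 L

Volume: 150,000 US gal × 3.785 L/gal = 567,750 L.
Alkalinity to neutralize: (248 − 180) = 68 mg/L as CaCO₃ × 567,750 L = 38,610 g as CaCO₃.
Equivalents of H⁺ required: 38,610 ÷ 50 g/eq = 772.1 eq = 772.1 mol HCl.
Mass of HCl: 772.1 × 36.5 = 28,180 g.
Mass of 34.5% solution: 28,180 / 0.345 = 81,690 g.
Volume: 81,690 g ÷ 1.11 g/mL = 73,590 mL.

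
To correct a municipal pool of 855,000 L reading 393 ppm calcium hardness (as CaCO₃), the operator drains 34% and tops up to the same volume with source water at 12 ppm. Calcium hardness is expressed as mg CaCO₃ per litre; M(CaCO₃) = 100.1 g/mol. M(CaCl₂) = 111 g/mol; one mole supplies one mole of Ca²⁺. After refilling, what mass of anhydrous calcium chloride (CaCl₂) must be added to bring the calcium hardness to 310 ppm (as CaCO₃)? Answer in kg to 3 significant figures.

After draining 34% and refilling: 393 × 0.66 + 12 × 0.34 = 263.46 ppm.
Deficit to target: 310 − 263.46 = 46.54 mg/L.
As CaCO₃: 46.54 mg/L × 855,000 L = 39,790 g; ÷ 100.1 = 397.5 mol Ca²⁺.
Mass: 397.5 × 111 = 44,120 g.

44.1 kg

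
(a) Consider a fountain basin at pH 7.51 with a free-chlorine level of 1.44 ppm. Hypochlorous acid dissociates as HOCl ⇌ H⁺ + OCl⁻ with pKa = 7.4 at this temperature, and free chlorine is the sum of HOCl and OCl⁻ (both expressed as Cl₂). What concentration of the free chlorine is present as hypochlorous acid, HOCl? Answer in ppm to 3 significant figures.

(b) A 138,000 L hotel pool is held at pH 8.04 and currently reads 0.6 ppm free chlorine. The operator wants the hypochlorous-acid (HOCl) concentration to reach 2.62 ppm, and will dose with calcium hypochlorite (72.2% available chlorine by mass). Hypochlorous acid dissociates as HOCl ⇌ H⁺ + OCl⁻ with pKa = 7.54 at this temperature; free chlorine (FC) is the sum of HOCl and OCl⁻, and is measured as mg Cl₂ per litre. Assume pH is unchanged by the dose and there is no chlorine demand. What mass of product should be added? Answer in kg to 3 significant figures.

(a) 0.629 ppm; (b) 1.97 kg

(a) [OCl⁻]/[HOCl] = 10^(pH − pKa) = 10^(7.51 − 7.4) = 10^0.11 = 1.288.
(a) Fraction as HOCl = 1 / (1 + 1.288) = 0.437.
(a) HOCl = 0.437 × 1.44 ppm = 0.6293 ppm.

(b) [OCl⁻]/[HOCl] = 10^(pH − pKa) = 10^(8.04 − 7.54) = 3.162; fraction as HOCl = 1/(1 + 3.162) = 0.2403.
(b) Free chlorine required for 2.62 ppm HOCl: 2.62 / 0.2403 = 10.91 ppm.
(b) FC to add: 10.91 − 0.6 = 10.31 mg/L as Cl₂.
(b) Cl₂ equivalent: 10.31 mg/L × 138,000 L = 1422 g.
(b) Product at 72.2% available Cl: 1422 / 0.722 = 1970 g.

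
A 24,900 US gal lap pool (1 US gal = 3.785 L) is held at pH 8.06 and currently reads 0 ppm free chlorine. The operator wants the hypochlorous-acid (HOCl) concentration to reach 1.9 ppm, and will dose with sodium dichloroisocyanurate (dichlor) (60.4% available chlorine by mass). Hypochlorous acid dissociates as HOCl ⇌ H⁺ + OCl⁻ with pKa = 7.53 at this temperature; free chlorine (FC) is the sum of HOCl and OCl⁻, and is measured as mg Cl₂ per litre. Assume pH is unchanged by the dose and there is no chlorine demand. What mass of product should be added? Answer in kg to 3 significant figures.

1.30 kg

Volume: 24,900 US gal × 3.785 L/gal = 94,246 L.
[OCl⁻]/[HOCl] = 10^(pH − pKa) = 10^(8.06 − 7.53) = 3.388; fraction as HOCl = 1/(1 + 3.388) = 0.2279.
Free chlorine required for 1.9 ppm HOCl: 1.9 / 0.2279 = 8.338 ppm.
FC to add: 8.338 − 0 = 8.338 mg/L as Cl₂.
Cl₂ equivalent: 8.338 mg/L × 94,246 L = 785.8 g.
Product at 60.4% available Cl: 785.8 / 0.604 = 1301 g.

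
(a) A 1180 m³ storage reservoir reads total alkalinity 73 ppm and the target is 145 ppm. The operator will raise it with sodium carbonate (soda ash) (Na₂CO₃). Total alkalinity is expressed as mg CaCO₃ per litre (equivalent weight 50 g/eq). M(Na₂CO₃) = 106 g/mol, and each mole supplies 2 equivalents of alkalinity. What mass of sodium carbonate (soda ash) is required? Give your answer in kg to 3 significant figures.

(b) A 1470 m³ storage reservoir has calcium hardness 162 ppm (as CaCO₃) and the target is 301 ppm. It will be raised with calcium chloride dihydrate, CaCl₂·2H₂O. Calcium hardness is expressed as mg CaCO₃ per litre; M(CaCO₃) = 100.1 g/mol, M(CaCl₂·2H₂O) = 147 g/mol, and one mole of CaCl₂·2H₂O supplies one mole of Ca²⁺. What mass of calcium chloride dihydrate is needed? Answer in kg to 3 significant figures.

(a) 90.1 kg; (b) 300 kg

(a) Volume: 1180 m³ = 1,180,000 L.
(a) Alkalinity to add: (145 − 73) = 72 mg/L as CaCO₃ × 1,180,000 L = 84,960 g as CaCO₃.
(a) Equivalents: 84,960 g ÷ 50 g/eq = 1699 eq.
(a) Each mole of Na₂CO₃ supplies 2 eq, so 1699 / 2 = 849.6 mol.
(a) Mass: 849.6 mol × 106 g/mol = 90,060 g.

(b) Volume: 1470 m³ = 1,470,000 L.
(b) Hardness to add: (301 − 162) = 139 mg/L as CaCO₃ × 1,470,000 L = 204,300 g as CaCO₃.
(b) Moles of Ca²⁺ (1 mol Ca²⁺ ≡ 1 mol CaCO₃): 204,300 / 100.1 g/mol = 2041 mol.
(b) Mass of CaCl₂·2H₂O: 2041 × 147 = 300,100 g.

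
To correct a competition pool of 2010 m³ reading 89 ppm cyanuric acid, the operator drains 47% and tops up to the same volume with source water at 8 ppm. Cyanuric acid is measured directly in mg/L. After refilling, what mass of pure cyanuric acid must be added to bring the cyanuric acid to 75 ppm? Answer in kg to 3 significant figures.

48.4 kg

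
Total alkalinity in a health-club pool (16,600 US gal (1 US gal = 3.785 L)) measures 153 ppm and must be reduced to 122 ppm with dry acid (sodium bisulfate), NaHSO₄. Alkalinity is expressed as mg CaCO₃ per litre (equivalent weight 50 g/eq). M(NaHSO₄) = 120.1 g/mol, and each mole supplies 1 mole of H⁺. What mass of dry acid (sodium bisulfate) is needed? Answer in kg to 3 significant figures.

4.68 kg

Volume: 16,600 US gal × 3.785 L/gal = 62,831 L.
Alkalinity to neutralize: (153 − 122) = 31 mg/L as CaCO₃ × 62,831 L = 1948 g as CaCO₃.
Equivalents of H⁺ required: 1948 ÷ 50 g/eq = 38.96 eq = 38.96 mol NaHSO₄.
Mass of NaHSO₄: 38.96 × 120.1 = 4679 g.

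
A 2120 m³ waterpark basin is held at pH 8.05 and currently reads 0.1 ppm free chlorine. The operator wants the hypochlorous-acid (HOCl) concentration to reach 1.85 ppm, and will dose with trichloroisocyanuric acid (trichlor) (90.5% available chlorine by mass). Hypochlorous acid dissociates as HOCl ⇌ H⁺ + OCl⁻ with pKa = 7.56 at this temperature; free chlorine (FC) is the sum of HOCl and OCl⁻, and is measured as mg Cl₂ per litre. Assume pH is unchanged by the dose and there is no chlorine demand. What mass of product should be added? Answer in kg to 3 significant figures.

Volume: 2120 m³ = 2,120,000 L.
[OCl⁻]/[HOCl] = 10^(pH − pKa) = 10^(8.05 − 7.56) = 3.09; fraction as HOCl = 1/(1 + 3.09) = 0.2445.
Free chlorine required for 1.85 ppm HOCl: 1.85 / 0.2445 = 7.567 ppm.
FC to add: 7.567 − 0.1 = 7.467 mg/L as Cl₂.
Cl₂ equivalent: 7.467 mg/L × 2,120,000 L = 15,830 g.
Product at 90.5% available Cl: 15,830 / 0.905 = 17,490 g.

17.5 kg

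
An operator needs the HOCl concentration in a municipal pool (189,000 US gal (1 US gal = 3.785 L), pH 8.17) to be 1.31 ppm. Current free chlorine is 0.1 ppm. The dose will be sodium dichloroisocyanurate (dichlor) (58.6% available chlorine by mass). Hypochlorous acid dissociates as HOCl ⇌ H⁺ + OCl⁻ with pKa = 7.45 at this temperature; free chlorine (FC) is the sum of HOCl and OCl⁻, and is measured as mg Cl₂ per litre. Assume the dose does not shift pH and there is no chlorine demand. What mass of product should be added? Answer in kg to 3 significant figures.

9.87 kg

Volume: 189,000 US gal × 3.785 L/gal = 715,365 L.
[OCl⁻]/[HOCl] = 10^(pH − pKa) = 10^(8.17 − 7.45) = 5.248; fraction as HOCl = 1/(1 + 5.248) = 0.16.
Free chlorine required for 1.31 ppm HOCl: 1.31 / 0.16 = 8.185 ppm.
FC to add: 8.185 − 0.1 = 8.085 mg/L as Cl₂.
Cl₂ equivalent: 8.085 mg/L × 715,365 L = 5784 g.
Product at 58.6% available Cl: 5784 / 0.586 = 9870 g.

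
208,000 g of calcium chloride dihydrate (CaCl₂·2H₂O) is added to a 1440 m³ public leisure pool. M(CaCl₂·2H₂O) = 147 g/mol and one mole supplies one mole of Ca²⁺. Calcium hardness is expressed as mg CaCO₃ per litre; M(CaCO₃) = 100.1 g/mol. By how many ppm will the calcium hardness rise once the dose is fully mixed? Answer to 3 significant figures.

98.4 ppm

Volume: 1440 m³ = 1,440,000 L.
Moles of Ca²⁺: 208,000 g ÷ 147 g/mol = 1415 mol.
As CaCO₃: 1415 mol × 100.1 g/mol = 141,600 g.
Rise: 141,600 g / 1,440,000 L × 1000 = 98.36 mg/L.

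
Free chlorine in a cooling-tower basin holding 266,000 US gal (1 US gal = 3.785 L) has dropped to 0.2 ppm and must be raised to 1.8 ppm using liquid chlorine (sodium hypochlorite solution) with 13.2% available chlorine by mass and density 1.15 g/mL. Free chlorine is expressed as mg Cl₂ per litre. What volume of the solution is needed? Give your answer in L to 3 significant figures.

10.6 L

Volume: 266,000 US gal × 3.785 L/gal = 1,006,810 L.
Chlorine deficit: 1.8 − 0.2 = 1.6 ppm = 1.6 mg/L as Cl₂.
Cl₂ equivalent needed: 1.6 mg/L × 1,006,810 L = 1,611,000 mg = 1611 g.
Product at 13.2% available chlorine: 1611 / 0.132 = 12,200 g.
Volume at density 1.15 g/mL: 12,200 g ÷ 1.15 g/mL = 10,610 mL.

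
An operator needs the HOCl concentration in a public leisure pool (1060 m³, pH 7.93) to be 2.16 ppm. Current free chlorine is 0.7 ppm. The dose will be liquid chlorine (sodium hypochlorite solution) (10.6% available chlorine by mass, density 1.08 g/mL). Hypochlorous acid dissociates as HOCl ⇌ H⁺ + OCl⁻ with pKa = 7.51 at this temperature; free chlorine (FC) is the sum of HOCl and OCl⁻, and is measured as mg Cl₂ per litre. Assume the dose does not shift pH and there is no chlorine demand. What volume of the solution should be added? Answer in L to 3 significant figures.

Volume: 1060 m³ = 1,060,000 L.
[OCl⁻]/[HOCl] = 10^(pH − pKa) = 10^(7.93 − 7.51) = 2.63; fraction as HOCl = 1/(1 + 2.63) = 0.2755.
Free chlorine required for 2.16 ppm HOCl: 2.16 / 0.2755 = 7.841 ppm.
FC to add: 7.841 − 0.7 = 7.141 mg/L as Cl₂.
Cl₂ equivalent: 7.141 mg/L × 1,060,000 L = 7570 g.
Product at 10.6% available Cl: 7570 / 0.106 = 71,410 g.
Volume: 71,410 g ÷ 1.08 g/mL = 66,120 mL.

66.1 L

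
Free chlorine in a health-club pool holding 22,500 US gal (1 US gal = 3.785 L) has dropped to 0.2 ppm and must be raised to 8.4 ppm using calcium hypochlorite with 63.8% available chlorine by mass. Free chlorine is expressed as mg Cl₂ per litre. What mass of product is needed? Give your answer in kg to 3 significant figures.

Volume: 22,500 US gal × 3.785 L/gal = 85,162 L.
Chlorine deficit: 8.4 − 0.2 = 8.2 ppm = 8.2 mg/L as Cl₂.
Cl₂ equivalent needed: 8.2 mg/L × 85,162 L = 698,300 mg = 698.3 g.
Product at 63.8% available chlorine: 698.3 / 0.638 = 1095 g.

1.09 kg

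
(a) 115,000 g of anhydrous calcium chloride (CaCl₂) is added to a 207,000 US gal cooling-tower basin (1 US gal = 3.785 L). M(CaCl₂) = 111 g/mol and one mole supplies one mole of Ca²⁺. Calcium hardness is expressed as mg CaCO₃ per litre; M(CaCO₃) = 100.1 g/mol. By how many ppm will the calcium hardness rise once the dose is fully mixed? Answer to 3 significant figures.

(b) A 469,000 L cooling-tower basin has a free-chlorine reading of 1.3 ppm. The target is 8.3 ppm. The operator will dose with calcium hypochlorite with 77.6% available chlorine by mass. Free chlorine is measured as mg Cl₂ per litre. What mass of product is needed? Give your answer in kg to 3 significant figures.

(a) 132 ppm; (b) 4.23 kg

(a) Volume: 207,000 US gal × 3.785 L/gal = 783,495 L.
(a) Moles of Ca²⁺: 115,000 g ÷ 111 g/mol = 1036 mol.
(a) As CaCO₃: 1036 mol × 100.1 g/mol = 103,700 g.
(a) Rise: 103,700 g / 783,495 L × 1000 = 132.4 mg/L.

(b) Chlorine deficit: 8.3 − 1.3 = 7 ppm = 7 mg/L as Cl₂.
(b) Cl₂ equivalent needed: 7 mg/L × 469,000 L = 3,283,000 mg = 3283 g.
(b) Product at 77.6% available chlorine: 3283 / 0.776 = 4231 g.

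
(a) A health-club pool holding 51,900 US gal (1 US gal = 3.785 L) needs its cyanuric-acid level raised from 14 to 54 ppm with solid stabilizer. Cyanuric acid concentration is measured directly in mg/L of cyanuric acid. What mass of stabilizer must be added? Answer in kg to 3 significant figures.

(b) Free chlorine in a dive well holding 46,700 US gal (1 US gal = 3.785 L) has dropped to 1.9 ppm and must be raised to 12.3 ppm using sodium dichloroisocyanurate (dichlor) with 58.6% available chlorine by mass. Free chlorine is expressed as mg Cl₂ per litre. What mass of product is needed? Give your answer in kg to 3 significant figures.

(a) Volume: 51,900 US gal × 3.785 L/gal = 196,442 L.
(a) CYA to add: (54 − 14) = 40 mg/L × 196,442 L = 7858 g cyanuric acid.

(b) Volume: 46,700 US gal × 3.785 L/gal = 176,760 L.
(b) Chlorine deficit: 12.3 − 1.9 = 10.4 ppm = 10.4 mg/L as Cl₂.
(b) Cl₂ equivalent needed: 10.4 mg/L × 176,760 L = 1,838,000 mg = 1838 g.
(b) Product at 58.6% available chlorine: 1838 / 0.586 = 3137 g.

(a) 7.86 kg; (b) 3.14 kg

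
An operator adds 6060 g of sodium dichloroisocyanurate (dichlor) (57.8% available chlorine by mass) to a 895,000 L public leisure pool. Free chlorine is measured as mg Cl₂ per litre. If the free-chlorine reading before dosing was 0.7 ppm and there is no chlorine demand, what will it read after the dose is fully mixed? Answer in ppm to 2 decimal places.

Available chlorine delivered: 6060 g × 0.578 = 3503 g as Cl₂.
Concentration rise: 3503 g / 895,000 L = 3.914 mg/L = 3.91 ppm.
Final FC: 0.7 + 3.91 = 4.61 ppm.

4.61 ppm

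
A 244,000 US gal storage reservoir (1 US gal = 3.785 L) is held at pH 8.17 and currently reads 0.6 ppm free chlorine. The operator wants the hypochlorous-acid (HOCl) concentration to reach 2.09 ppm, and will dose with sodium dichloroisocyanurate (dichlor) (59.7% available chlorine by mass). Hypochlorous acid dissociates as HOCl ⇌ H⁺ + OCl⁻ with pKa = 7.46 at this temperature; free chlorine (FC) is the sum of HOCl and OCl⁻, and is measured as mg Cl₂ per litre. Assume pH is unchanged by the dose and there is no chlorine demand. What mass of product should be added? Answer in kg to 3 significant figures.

Volume: 244,000 US gal × 3.785 L/gal = 923,540 L.
[OCl⁻]/[HOCl] = 10^(pH − pKa) = 10^(8.17 − 7.46) = 5.129; fraction as HOCl = 1/(1 + 5.129) = 0.1632.
Free chlorine required for 2.09 ppm HOCl: 2.09 / 0.1632 = 12.81 ppm.
FC to add: 12.81 − 0.6 = 12.21 mg/L as Cl₂.
Cl₂ equivalent: 12.21 mg/L × 923,540 L = 11,280 g.
Product at 59.7% available Cl: 11,280 / 0.597 = 18,890 g.

18.9 kg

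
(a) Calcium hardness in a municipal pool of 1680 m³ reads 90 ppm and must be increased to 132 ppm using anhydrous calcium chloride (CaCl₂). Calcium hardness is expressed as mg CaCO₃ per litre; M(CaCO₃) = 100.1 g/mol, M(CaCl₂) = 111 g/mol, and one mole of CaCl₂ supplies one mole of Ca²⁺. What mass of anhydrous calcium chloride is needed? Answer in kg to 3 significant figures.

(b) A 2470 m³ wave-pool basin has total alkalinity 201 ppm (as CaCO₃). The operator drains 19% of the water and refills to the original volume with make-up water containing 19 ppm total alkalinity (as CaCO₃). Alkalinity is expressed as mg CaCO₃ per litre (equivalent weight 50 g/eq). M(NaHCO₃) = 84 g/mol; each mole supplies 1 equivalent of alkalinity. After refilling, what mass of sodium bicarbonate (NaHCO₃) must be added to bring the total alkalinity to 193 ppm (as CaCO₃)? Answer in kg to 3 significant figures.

(a) Volume: 1680 m³ = 1,680,000 L.
(a) Hardness to add: (132 − 90) = 42 mg/L as CaCO₃ × 1,680,000 L = 70,560 g as CaCO₃.
(a) Moles of Ca²⁺ (1 mol Ca²⁺ ≡ 1 mol CaCO₃): 70,560 / 100.1 g/mol = 704.9 mol.
(a) Mass of CaCl₂: 704.9 × 111 = 78,240 g.

(b) Volume: 2470 m³ = 2,470,000 L.
(b) After draining 19% and refilling: 201 × 0.81 + 19 × 0.19 = 166.42 ppm.
(b) Deficit to target: 193 − 166.42 = 26.58 mg/L.
(b) As CaCO₃: 26.58 mg/L × 2,470,000 L = 65,650 g; ÷ 50 g/eq ÷ 1 = 1313 mol NaHCO₃.
(b) Mass: 1313 × 84 = 110,300 g.

(a) 78.2 kg; (b) 110 kg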